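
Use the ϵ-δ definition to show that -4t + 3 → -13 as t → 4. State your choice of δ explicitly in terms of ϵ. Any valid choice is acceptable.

Suppose ϵ > 0. We need δ > 0 so that 0 < |t − 4| < δ implies |(-4t + 3) + 13| < ϵ.
|(-4t + 3) + 13| = |-4t + 16| = 4|t − 4|.
So 4|t − 4| < ϵ exactly when |t − 4| < ϵ/4.
Take δ = ϵ/4. If 0 < |t − 4| < δ then |(-4t + 3) + 13| = 4|t − 4| < 4·(ϵ/4) = ϵ.

δ = ϵ/4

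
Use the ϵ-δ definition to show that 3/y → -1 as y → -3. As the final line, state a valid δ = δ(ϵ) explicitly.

Suppose ϵ > 0. We seek δ > 0 such that 0 < |y + 3| < δ implies |3/y + 1| < ϵ.
|3/y + 1| = 3·|-3 − y|/(3·|y|) = 3|y + 3|/(3|y|).
Restrict δ ≤ 3/2. Then |y + 3| < 3/2 gives |y| > 3/2, so 3|y| > 9/2.
Then |3/y + 1| < 3|y + 3|/(9/2), which is < ϵ when |y + 3| < (3/2)ϵ.
Take δ = min(3/2, (3/2)ϵ). Then 0 < |y + 3| < δ gives both |y + 3| < 3/2 and |y + 3| < (3/2)ϵ, so |3/y + 1| < ϵ.

δ = min(3/2, (3/2)ϵ)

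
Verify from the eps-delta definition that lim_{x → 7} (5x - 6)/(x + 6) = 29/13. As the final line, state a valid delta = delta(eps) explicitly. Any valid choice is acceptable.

Let eps > 0 be given. We want delta > 0 with 0 < |x − 7| < delta ⇒ |(5x - 6)/(x + 6) − (29/13)| < eps.
Combining over a common denominator, (5x - 6)/(x + 6) − (29/13) = [(5x - 6)·13 − 29·(x + 6)] / [13·(x + 6)] = 36(x − 7) / (13(x + 6)).
So |(5x - 6)/(x + 6) − (29/13)| = 36|x − 7| / (13·|x + 6|).
Restrict delta ≤ 13/2. Then |x − 7| < 13/2 gives |x + 6| = |(x − 7) + 13| ≥ 13 − 13/2 = 13/2.
Hence |(5x - 6)/(x + 6) − (29/13)| < 36|x − 7|/(13·(13/2)) = (72/169)|x − 7|, which is < eps once |x − 7| < (169/72)eps.
Take delta = min(13/2, (169/72)eps). Then 0 < |x − 7| < delta forces both bounds, so |(5x - 6)/(x + 6) − (29/13)| < eps.

delta = min(13/2, (169/72)eps)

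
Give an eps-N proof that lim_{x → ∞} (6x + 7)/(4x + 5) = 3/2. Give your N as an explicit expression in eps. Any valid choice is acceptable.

N = (1/8)/eps

Let eps > 0. We seek N > 0 such that x > N implies |(6x + 7)/(4x + 5) − (3/2)| < eps.
(6x + 7)/(4x + 5) − (3/2) = (4(6x + 7) − 6(4x + 5)) / (4(4x + 5)) = -2/(4(4x + 5)).
For x > 0 we have 4x + 5 > 4x, so |(6x + 7)/(4x + 5) − (3/2)| = 2/(4(4x + 5)) < 2/(4·4x) = (1/8)/x.
Thus |(6x + 7)/(4x + 5) − (3/2)| < eps whenever x > (1/8)/eps.
Take N = (1/8)/eps. If x > N then |(6x + 7)/(4x + 5) − (3/2)| < (1/8)/x < eps.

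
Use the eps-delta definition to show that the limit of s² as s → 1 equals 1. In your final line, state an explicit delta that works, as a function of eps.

delta = min(1, eps/3)

Fix eps > 0. We seek delta > 0 with 0 < |s − 1| < delta ⇒ |s² − 1| < eps.
Factor: s² − 1 = (s − 1)(s + 1), so |s² − 1| = |s − 1|·|s + 1|.
Restrict delta ≤ 1. Then |s − 1| < 1 gives |s| < 2, so by the triangle inequality |s + 1| ≤ 2 + 1 = 3.
Hence |s² − 1| ≤ 3|s − 1|, which is < eps once |s − 1| < eps/3.
Take delta = min(1, eps/3). If 0 < |s − 1| < delta then both bounds hold and |s² − 1| ≤ 3|s − 1| < 3·(eps/3) = eps.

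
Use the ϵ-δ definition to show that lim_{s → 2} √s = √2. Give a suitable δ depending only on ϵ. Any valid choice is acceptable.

Suppose ϵ > 0. We want δ > 0 such that 0 < |s − 2| < δ implies |√s − √2| < ϵ.
Rationalise: √s − √2 = (s − 2)/(√s + √2), so |√s − √2| = |s − 2|/(√s + √2).
Restrict δ ≤ 2 so that |s − 2| < 2 forces s > 0, and then √s + √2 > √2.
Hence |√s − √2| < |s − 2|/√2, which is < ϵ once |s − 2| < √2·ϵ.
Take δ = min(2, √2·ϵ). If 0 < |s − 2| < δ then s > 0 and |√s − √2| < |s − 2|/√2 < ϵ.

δ = min(2, √2·ϵ)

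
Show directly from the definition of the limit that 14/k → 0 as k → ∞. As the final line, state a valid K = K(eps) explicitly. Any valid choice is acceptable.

Let eps > 0 be given. For k ≥ 1, |14/k − 0| = 14/(k) ≤ 14/k.
We need 14/k < eps, i.e. k > 14/eps.
Take K = 14/eps. If k > K then |14/k| ≤ 14/k < eps.

K = 14/eps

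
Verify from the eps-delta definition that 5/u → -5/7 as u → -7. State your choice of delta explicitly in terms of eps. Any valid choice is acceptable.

delta = min(7/2, (49/10)eps)

Let eps > 0 be given. We seek delta > 0 such that 0 < |u + 7| < delta implies |5/u + 5/7| < eps.
|5/u + 5/7| = 5·|-7 − u|/(7·|u|) = 5|u + 7|/(7|u|).
Restrict delta ≤ 7/2. Then |u + 7| < 7/2 gives |u| > 7/2, so 7|u| > 49/2.
Then |5/u + 5/7| < 5|u + 7|/(49/2), which is < eps when |u + 7| < (49/10)eps.
Take delta = min(7/2, (49/10)eps). Then 0 < |u + 7| < delta gives both |u + 7| < 7/2 and |u + 7| < (49/10)eps, so |5/u + 5/7| < eps.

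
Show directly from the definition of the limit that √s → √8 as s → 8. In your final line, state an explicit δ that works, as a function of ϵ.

Let ϵ > 0. We want δ > 0 such that 0 < |s − 8| < δ implies |√s − √8| < ϵ.
Multiplying by the conjugate, |√s − √8| = |s − 8|/(√s + √8).
Restrict δ ≤ 8 so that |s − 8| < 8 forces s > 0, and then √s + √8 > √8.
Hence |√s − √8| < |s − 8|/√8, which is < ϵ once |s − 8| < √8·ϵ.
Take δ = min(8, √8·ϵ). If 0 < |s − 8| < δ then s > 0 and |√s − √8| < |s − 8|/√8 < ϵ.

δ = min(8, √8·ϵ)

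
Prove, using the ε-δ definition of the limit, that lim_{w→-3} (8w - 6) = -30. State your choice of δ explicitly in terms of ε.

δ = ε/8

Fix ε > 0. We need δ > 0 so that 0 < |w + 3| < δ implies |(8w - 6) + 30| < ε.
Since (8w - 6) + 30 = 8(w + 3), we have |(8w - 6) + 30| = 8|w + 3|.
So 8|w + 3| < ε exactly when |w + 3| < ε/8.
Choosing δ = ε/8 gives |(8w - 6) + 30| = 8|w + 3| < ε whenever |w + 3| < δ.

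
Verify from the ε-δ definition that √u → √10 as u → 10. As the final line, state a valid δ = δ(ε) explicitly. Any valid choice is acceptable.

δ = min(10, √10·ε)

Let ε > 0. We want δ > 0 such that 0 < |u − 10| < δ implies |√u − √10| < ε.
Rationalise: √u − √10 = (u − 10)/(√u + √10), so |√u − √10| = |u − 10|/(√u + √10).
Restrict δ ≤ 10 so that |u − 10| < 10 forces u > 0, and then √u + √10 > √10.
Hence |√u − √10| < |u − 10|/√10, which is < ε once |u − 10| < √10·ε.
Take δ = min(10, √10·ε). If 0 < |u − 10| < δ then u > 0 and |√u − √10| < |u − 10|/√10 < ε.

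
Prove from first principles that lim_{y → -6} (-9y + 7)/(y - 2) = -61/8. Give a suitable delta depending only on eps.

delta = min(4, (32/11)eps)

Let eps > 0 be given. We want delta > 0 with 0 < |y + 6| < delta ⇒ |(-9y + 7)/(y - 2) + 61/8| < eps.
Combining over a common denominator, (-9y + 7)/(y - 2) + 61/8 = [(-9y + 7)·(-8) − 61·(y - 2)] / [(-8)·(y - 2)] = 11(y + 6) / ((-8)(y - 2)).
So |(-9y + 7)/(y - 2) + 61/8| = 11|y + 6| / (8·|y − 2|).
Restrict delta ≤ 4. Then |y + 6| < 4 gives |y − 2| = |(y + 6) + (-8)| ≥ 8 − 4 = 4.
Hence |(-9y + 7)/(y - 2) + 61/8| < 11|y + 6|/(8·4) = (11/32)|y + 6|, which is < eps once |y + 6| < (32/11)eps.
Take delta = min(4, (32/11)eps). Then 0 < |y + 6| < delta forces both bounds, so |(-9y + 7)/(y - 2) + 61/8| < eps.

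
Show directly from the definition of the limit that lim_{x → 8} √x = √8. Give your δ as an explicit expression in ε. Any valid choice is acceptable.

Let ε > 0 be given. We want δ > 0 such that 0 < |x − 8| < δ implies |√x − √8| < ε.
Multiplying by the conjugate, |√x − √8| = |x − 8|/(√x + √8).
Restrict δ ≤ 8 so that |x − 8| < 8 forces x > 0, and then √x + √8 > √8.
Hence |√x − √8| < |x − 8|/√8, which is < ε once |x − 8| < √8·ε.
Take δ = min(8, √8·ε). If 0 < |x − 8| < δ then x > 0 and |√x − √8| < |x − 8|/√8 < ε.

δ = min(8, √8·ε)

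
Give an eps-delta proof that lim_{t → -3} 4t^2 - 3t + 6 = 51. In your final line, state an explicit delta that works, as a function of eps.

delta = min(1, eps/31)

Fix eps > 0. We want delta > 0 such that 0 < |t + 3| < delta implies |(4t^2 - 3t + 6) − 51| < eps.
(4t^2 - 3t + 6) − 51 = 4t^2 - 3t - 45 = (t + 3)(4t - 15).
So |(4t^2 - 3t + 6) − 51| = |t + 3|·|4t - 15|.
Require delta ≤ 1. Then |t + 3| < 1 gives |t| < 4, and by the triangle inequality |4t - 15| ≤ 4·4 + 15 = 31.
Hence |(4t^2 - 3t + 6) − 51| ≤ 31|t + 3| < eps provided |t + 3| < eps/31.
Choosing delta = min(1, eps/31) ensures both conditions, hence |(4t^2 - 3t + 6) − 51| < eps.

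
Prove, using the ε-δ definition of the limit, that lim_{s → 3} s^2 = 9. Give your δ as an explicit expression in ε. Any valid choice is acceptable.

Let ε > 0 be given. We seek δ > 0 with 0 < |s − 3| < δ ⇒ |s^2 − 9| < ε.
Factor: s^2 − 9 = (s − 3)(s + 3), so |s^2 − 9| = |s − 3|·|s + 3|.
Restrict δ ≤ 2. Then |s − 3| < 2 gives |s| < 5, so by the triangle inequality |s + 3| ≤ 5 + 3 = 8.
Hence |s^2 − 9| ≤ 8|s − 3|, which is < ε once |s − 3| < ε/8.
Take δ = min(2, ε/8). If 0 < |s − 3| < δ then both bounds hold and |s^2 − 9| ≤ 8|s − 3| < 8·(ε/8) = ε.

δ = min(2, ε/8)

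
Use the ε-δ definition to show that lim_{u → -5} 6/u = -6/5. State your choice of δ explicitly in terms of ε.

δ = min(5/2, (25/12)ε)

Fix ε > 0. We seek δ > 0 such that 0 < |u + 5| < δ implies |6/u + 6/5| < ε.
|6/u + 6/5| = 6·|-5 − u|/(5·|u|) = 6|u + 5|/(5|u|).
Require δ ≤ 5/2 so that |u| > 5 − 5/2 = 5/2, hence 5|u| > 25/2.
Then |6/u + 6/5| < 6|u + 5|/(25/2), which is < ε when |u + 5| < (25/12)ε.
Take δ = min(5/2, (25/12)ε). Then 0 < |u + 5| < δ gives both |u + 5| < 5/2 and |u + 5| < (25/12)ε, so |6/u + 6/5| < ε.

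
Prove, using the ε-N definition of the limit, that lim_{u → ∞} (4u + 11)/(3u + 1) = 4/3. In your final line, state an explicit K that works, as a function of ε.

Suppose ε > 0. We seek K > 0 such that u > K implies |(4u + 11)/(3u + 1) − (4/3)| < ε.
(4u + 11)/(3u + 1) − (4/3) = (3(4u + 11) − 4(3u + 1)) / (3(3u + 1)) = 29/(3(3u + 1)).
For u > 0 we have 3u + 1 > 3u, so |(4u + 11)/(3u + 1) − (4/3)| = 29/(3(3u + 1)) < 29/(3·3u) = (29/9)/u.
Thus |(4u + 11)/(3u + 1) − (4/3)| < ε whenever u > (29/9)/ε.
Take K = (29/9)/ε. If u > K then |(4u + 11)/(3u + 1) − (4/3)| < (29/9)/u < ε.

K = (29/9)/ε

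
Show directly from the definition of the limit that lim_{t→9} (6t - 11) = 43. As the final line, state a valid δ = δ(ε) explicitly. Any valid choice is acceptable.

δ = ε/6

Fix ε > 0. We need δ > 0 so that 0 < |t − 9| < δ implies |(6t - 11) − 43| < ε.
|(6t - 11) − 43| = |6t - 54| = 6|t − 9|.
Thus it suffices that |t − 9| < ε/6.
Choosing δ = ε/6 gives |(6t - 11) − 43| = 6|t − 9| < ε whenever |t − 9| < δ.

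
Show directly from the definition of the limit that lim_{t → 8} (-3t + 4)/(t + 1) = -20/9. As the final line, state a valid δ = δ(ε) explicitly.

δ = min(9/2, (81/14)ε)

Suppose ε > 0. We want δ > 0 with 0 < |t − 8| < δ ⇒ |(-3t + 4)/(t + 1) + 20/9| < ε.
Combining over a common denominator, (-3t + 4)/(t + 1) + 20/9 = [(-3t + 4)·9 − (-20)·(t + 1)] / [9·(t + 1)] = -7(t − 8) / (9(t + 1)).
So |(-3t + 4)/(t + 1) + 20/9| = 7|t − 8| / (9·|t + 1|).
Require δ ≤ 9/2, so |t + 1| ≥ |9| − |t − 8| > 9 − 9/2 = 9/2.
Hence |(-3t + 4)/(t + 1) + 20/9| < 7|t − 8|/(9·(9/2)) = (14/81)|t − 8|, which is < ε once |t − 8| < (81/14)ε.
Take δ = min(9/2, (81/14)ε). Then 0 < |t − 8| < δ forces both bounds, so |(-3t + 4)/(t + 1) + 20/9| < ε.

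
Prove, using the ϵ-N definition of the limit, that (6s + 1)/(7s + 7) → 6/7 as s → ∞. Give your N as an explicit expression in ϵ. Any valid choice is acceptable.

N = (5/7)/ϵ

Suppose ϵ > 0. We seek N > 0 such that s > N implies |(6s + 1)/(7s + 7) − (6/7)| < ϵ.
(6s + 1)/(7s + 7) − (6/7) = (7(6s + 1) − 6(7s + 7)) / (7(7s + 7)) = -35/(7(7s + 7)).
For s > 0 we have 7s + 7 > 7s, so |(6s + 1)/(7s + 7) − (6/7)| = 35/(7(7s + 7)) < 35/(7·7s) = (5/7)/s.
Thus |(6s + 1)/(7s + 7) − (6/7)| < ϵ whenever s > (5/7)/ϵ.
Take N = (5/7)/ϵ. If s > N then |(6s + 1)/(7s + 7) − (6/7)| < (5/7)/s < ϵ.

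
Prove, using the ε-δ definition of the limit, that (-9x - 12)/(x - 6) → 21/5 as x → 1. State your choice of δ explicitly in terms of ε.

δ = min(5/2, (25/132)ε)

Fix ε > 0. We want δ > 0 with 0 < |x − 1| < δ ⇒ |(-9x - 12)/(x - 6) − (21/5)| < ε.
Combining over a common denominator, (-9x - 12)/(x - 6) − (21/5) = [(-9x - 12)·(-5) − (-21)·(x - 6)] / [(-5)·(x - 6)] = 66(x − 1) / ((-5)(x - 6)).
So |(-9x - 12)/(x - 6) − (21/5)| = 66|x − 1| / (5·|x − 6|).
Require δ ≤ 5/2, so |x − 6| ≥ |-5| − |x − 1| > 5 − 5/2 = 5/2.
Hence |(-9x - 12)/(x - 6) − (21/5)| < 66|x − 1|/(5·(5/2)) = (132/25)|x − 1|, which is < ε once |x − 1| < (25/132)ε.
Take δ = min(5/2, (25/132)ε). Then 0 < |x − 1| < δ forces both bounds, so |(-9x - 12)/(x - 6) − (21/5)| < ε.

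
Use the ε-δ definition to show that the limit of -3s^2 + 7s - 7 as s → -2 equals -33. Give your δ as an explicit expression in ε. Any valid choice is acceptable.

δ = min(2, ε/25)

Fix ε > 0. We want δ > 0 such that 0 < |s + 2| < δ implies |(-3s^2 + 7s - 7) + 33| < ε.
(-3s^2 + 7s - 7) + 33 = -3s^2 + 7s + 26 = (s + 2)(-3s + 13).
So |(-3s^2 + 7s - 7) + 33| = |s + 2|·|-3s + 13|.
Require δ ≤ 2. Then |s + 2| < 2 gives |s| < 4, and by the triangle inequality |-3s + 13| ≤ 3·4 + 13 = 25.
Hence |(-3s^2 + 7s - 7) + 33| ≤ 25|s + 2| < ε provided |s + 2| < ε/25.
Take δ = min(2, ε/25). Then 0 < |s + 2| < δ gives both |s + 2| < 2 and |s + 2| < ε/25, so |(-3s^2 + 7s - 7) + 33| < ε.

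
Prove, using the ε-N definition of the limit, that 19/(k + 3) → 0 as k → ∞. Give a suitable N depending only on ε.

N = 19/ε

Let ε > 0 be given. For k ≥ 1, |19/(k + 3) − 0| = 19/(k + 3) ≤ 19/k.
We need 19/k < ε, i.e. k > 19/ε.
Take N = 19/ε. If k > N then |19/(k + 3)| ≤ 19/k < ε.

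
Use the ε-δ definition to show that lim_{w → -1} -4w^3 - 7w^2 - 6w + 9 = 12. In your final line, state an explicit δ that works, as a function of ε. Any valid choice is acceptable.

Suppose ε > 0. We want δ > 0 such that 0 < |w + 1| < δ implies |(-4w^3 - 7w^2 - 6w + 9) − 12| < ε.
(-4w^3 - 7w^2 - 6w + 9) − 12 = -4w^3 - 7w^2 - 6w - 3 = (w + 1)(-4w^2 - 3w - 3).
So |(-4w^3 - 7w^2 - 6w + 9) − 12| = |w + 1|·|-4w^2 - 3w - 3|.
Require δ ≤ 2. Then |w + 1| < 2 gives |w| < 3, and by the triangle inequality |-4w^2 - 3w - 3| ≤ 4·3^2 + 3·3 + 3 = 48.
Hence |(-4w^3 - 7w^2 - 6w + 9) − 12| ≤ 48|w + 1| < ε provided |w + 1| < ε/48.
Take δ = min(2, ε/48). Then 0 < |w + 1| < δ gives both |w + 1| < 2 and |w + 1| < ε/48, so |(-4w^3 - 7w^2 - 6w + 9) − 12| < ε.

δ = min(2, ε/48)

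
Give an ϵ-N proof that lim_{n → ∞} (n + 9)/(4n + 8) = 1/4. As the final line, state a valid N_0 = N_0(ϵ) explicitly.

Suppose ϵ > 0. For n ≥ 1, |(n + 9)/(4n + 8) − (1/4)| = |28|/(4(4n + 8)) = 28/(4(4n + 8)).
Since 4n + 8 ≥ 4n for n ≥ 1, this is ≤ 28/(4·4n) = (7/4)/n.
So |(n + 9)/(4n + 8) − (1/4)| < ϵ whenever n > (7/4)/ϵ.
Take N_0 = (7/4)/ϵ. If n > N_0 then |(n + 9)/(4n + 8) − (1/4)| ≤ (7/4)/n < ϵ.

N_0 = (7/4)/ϵ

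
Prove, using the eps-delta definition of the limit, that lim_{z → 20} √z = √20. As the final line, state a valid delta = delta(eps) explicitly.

Let eps > 0. We want delta > 0 such that 0 < |z − 20| < delta implies |√z − √20| < eps.
Multiplying by the conjugate, |√z − √20| = |z − 20|/(√z + √20).
Restrict delta ≤ 20 so that |z − 20| < 20 forces z > 0, and then √z + √20 > √20.
Hence |√z − √20| < |z − 20|/√20, which is < eps once |z − 20| < √20·eps.
Take delta = min(20, √20·eps). If 0 < |z − 20| < delta then z > 0 and |√z − √20| < |z − 20|/√20 < eps.

delta = min(20, √20·eps)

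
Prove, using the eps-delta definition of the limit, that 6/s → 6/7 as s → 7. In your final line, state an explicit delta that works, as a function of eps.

delta = min(7/2, (49/12)eps)

Fix eps > 0. We seek delta > 0 such that 0 < |s − 7| < delta implies |6/s − (6/7)| < eps.
|6/s − (6/7)| = 6·|7 − s|/(7·|s|) = 6|s − 7|/(7|s|).
Require delta ≤ 7/2 so that |s| > 7 − 7/2 = 7/2, hence 7|s| > 49/2.
Then |6/s − (6/7)| < 6|s − 7|/(49/2), which is < eps when |s − 7| < (49/12)eps.
Take delta = min(7/2, (49/12)eps). Then 0 < |s − 7| < delta gives both |s − 7| < 7/2 and |s − 7| < (49/12)eps, so |6/s − (6/7)| < eps.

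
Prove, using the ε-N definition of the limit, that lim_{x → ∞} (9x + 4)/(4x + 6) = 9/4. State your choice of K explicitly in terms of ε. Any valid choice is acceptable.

Suppose ε > 0. We seek K > 0 such that x > K implies |(9x + 4)/(4x + 6) − (9/4)| < ε.
(9x + 4)/(4x + 6) − (9/4) = (4(9x + 4) − 9(4x + 6)) / (4(4x + 6)) = -38/(4(4x + 6)).
For x > 0 we have 4x + 6 > 4x, so |(9x + 4)/(4x + 6) − (9/4)| = 38/(4(4x + 6)) < 38/(4·4x) = (19/8)/x.
Thus |(9x + 4)/(4x + 6) − (9/4)| < ε whenever x > (19/8)/ε.
Take K = (19/8)/ε. If x > K then |(9x + 4)/(4x + 6) − (9/4)| < (19/8)/x < ε.

K = (19/8)/ε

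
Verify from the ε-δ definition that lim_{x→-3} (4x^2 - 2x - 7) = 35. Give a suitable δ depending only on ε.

Suppose ε > 0. We want δ > 0 such that 0 < |x + 3| < δ implies |(4x^2 - 2x - 7) − 35| < ε.
(4x^2 - 2x - 7) − 35 = 4x^2 - 2x - 42 = (x + 3)(4x - 14).
So |(4x^2 - 2x - 7) − 35| = |x + 3|·|4x - 14|.
Assume first that |x + 3| < 1, so |x| < 4. Then |4x - 14| ≤ 4·4 + 14 = 30.
Hence |(4x^2 - 2x - 7) − 35| ≤ 30|x + 3| < ε provided |x + 3| < ε/30.
Choosing δ = min(1, ε/30) ensures both conditions, hence |(4x^2 - 2x - 7) − 35| < ε.

δ = min(1, ε/30)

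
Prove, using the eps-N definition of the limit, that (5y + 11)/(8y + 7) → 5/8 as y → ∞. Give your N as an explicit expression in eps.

N = (53/64)/eps

Suppose eps > 0. We seek N > 0 such that y > N implies |(5y + 11)/(8y + 7) − (5/8)| < eps.
(5y + 11)/(8y + 7) − (5/8) = (8(5y + 11) − 5(8y + 7)) / (8(8y + 7)) = 53/(8(8y + 7)).
For y > 0 we have 8y + 7 > 8y, so |(5y + 11)/(8y + 7) − (5/8)| = 53/(8(8y + 7)) < 53/(8·8y) = (53/64)/y.
Thus |(5y + 11)/(8y + 7) − (5/8)| < eps whenever y > (53/64)/eps.
Take N = (53/64)/eps. If y > N then |(5y + 11)/(8y + 7) − (5/8)| < (53/64)/y < eps.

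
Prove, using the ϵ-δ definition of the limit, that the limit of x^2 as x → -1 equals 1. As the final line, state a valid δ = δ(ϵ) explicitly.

Let ϵ > 0 be given. We seek δ > 0 with 0 < |x + 1| < δ ⇒ |x^2 − 1| < ϵ.
Factor: x^2 − 1 = (x + 1)(x - 1), so |x^2 − 1| = |x + 1|·|x - 1|.
Restrict δ ≤ 1. Then |x + 1| < 1 gives |x| < 2, so by the triangle inequality |x - 1| ≤ 2 + 1 = 3.
Hence |x^2 − 1| ≤ 3|x + 1|, which is < ϵ once |x + 1| < ϵ/3.
Take δ = min(1, ϵ/3). If 0 < |x + 1| < δ then both bounds hold and |x^2 − 1| ≤ 3|x + 1| < 3·(ϵ/3) = ϵ.

δ = min(1, ϵ/3)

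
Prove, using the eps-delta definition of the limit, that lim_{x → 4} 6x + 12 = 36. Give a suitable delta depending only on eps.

Fix eps > 0. We need delta > 0 so that 0 < |x − 4| < delta implies |(6x + 12) − 36| < eps.
|(6x + 12) − 36| = |6x - 24| = 6|x − 4|.
Thus it suffices that |x − 4| < eps/6.
Choosing delta = eps/6 gives |(6x + 12) − 36| = 6|x − 4| < eps whenever |x − 4| < delta.

delta = eps/6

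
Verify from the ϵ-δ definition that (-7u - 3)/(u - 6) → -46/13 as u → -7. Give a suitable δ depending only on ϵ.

Let ϵ > 0 be given. We want δ > 0 with 0 < |u + 7| < δ ⇒ |(-7u - 3)/(u - 6) + 46/13| < ϵ.
Combining over a common denominator, (-7u - 3)/(u - 6) + 46/13 = [(-7u - 3)·(-13) − 46·(u - 6)] / [(-13)·(u - 6)] = 45(u + 7) / ((-13)(u - 6)).
So |(-7u - 3)/(u - 6) + 46/13| = 45|u + 7| / (13·|u − 6|).
Restrict δ ≤ 13/2. Then |u + 7| < 13/2 gives |u − 6| = |(u + 7) + (-13)| ≥ 13 − 13/2 = 13/2.
Hence |(-7u - 3)/(u - 6) + 46/13| < 45|u + 7|/(13·(13/2)) = (90/169)|u + 7|, which is < ϵ once |u + 7| < (169/90)ϵ.
Take δ = min(13/2, (169/90)ϵ). Then 0 < |u + 7| < δ forces both bounds, so |(-7u - 3)/(u - 6) + 46/13| < ϵ.

δ = min(13/2, (169/90)ϵ)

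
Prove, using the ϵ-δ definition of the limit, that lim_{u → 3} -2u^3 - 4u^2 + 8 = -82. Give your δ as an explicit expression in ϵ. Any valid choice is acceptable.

δ = min(1, ϵ/102)

Fix ϵ > 0. We want δ > 0 such that 0 < |u − 3| < δ implies |(-2u^3 - 4u^2 + 8) + 82| < ϵ.
(-2u^3 - 4u^2 + 8) + 82 = -2u^3 - 4u^2 + 90 = (u − 3)(-2u^2 - 10u - 30).
So |(-2u^3 - 4u^2 + 8) + 82| = |u − 3|·|-2u^2 - 10u - 30|.
Assume first that |u − 3| < 1, so |u| < 4. Then |-2u^2 - 10u - 30| ≤ 2·4^2 + 10·4 + 30 = 102.
Hence |(-2u^3 - 4u^2 + 8) + 82| ≤ 102|u − 3| < ϵ provided |u − 3| < ϵ/102.
Take δ = min(1, ϵ/102). Then 0 < |u − 3| < δ gives both |u − 3| < 1 and |u − 3| < ϵ/102, so |(-2u^3 - 4u^2 + 8) + 82| < ϵ.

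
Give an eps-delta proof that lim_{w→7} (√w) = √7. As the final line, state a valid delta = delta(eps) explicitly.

Let eps > 0 be given. We want delta > 0 such that 0 < |w − 7| < delta implies |√w − √7| < eps.
Rationalise: √w − √7 = (w − 7)/(√w + √7), so |√w − √7| = |w − 7|/(√w + √7).
Restrict delta ≤ 7 so that |w − 7| < 7 forces w > 0, and then √w + √7 > √7.
Hence |√w − √7| < |w − 7|/√7, which is < eps once |w − 7| < √7·eps.
Take delta = min(7, √7·eps). If 0 < |w − 7| < delta then w > 0 and |√w − √7| < |w − 7|/√7 < eps.

delta = min(7, √7·eps)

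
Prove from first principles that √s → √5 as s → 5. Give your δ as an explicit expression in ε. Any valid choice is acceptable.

Let ε > 0 be given. We want δ > 0 such that 0 < |s − 5| < δ implies |√s − √5| < ε.
Multiplying by the conjugate, |√s − √5| = |s − 5|/(√s + √5).
Restrict δ ≤ 5 so that |s − 5| < 5 forces s > 0, and then √s + √5 > √5.
Hence |√s − √5| < |s − 5|/√5, which is < ε once |s − 5| < √5·ε.
Take δ = min(5, √5·ε). If 0 < |s − 5| < δ then s > 0 and |√s − √5| < |s − 5|/√5 < ε.

δ = min(5, √5·ε)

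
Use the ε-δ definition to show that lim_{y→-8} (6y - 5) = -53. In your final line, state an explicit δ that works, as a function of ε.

Let ε > 0. We need δ > 0 so that 0 < |y + 8| < δ implies |(6y - 5) + 53| < ε.
Since (6y - 5) + 53 = 6(y + 8), we have |(6y - 5) + 53| = 6|y + 8|.
Thus it suffices that |y + 8| < ε/6.
Choosing δ = ε/6 gives |(6y - 5) + 53| = 6|y + 8| < ε whenever |y + 8| < δ.

δ = ε/6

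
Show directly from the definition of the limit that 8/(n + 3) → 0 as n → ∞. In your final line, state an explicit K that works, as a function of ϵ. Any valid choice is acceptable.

Let ϵ > 0 be given. For n ≥ 1, |8/(n + 3) − 0| = 8/(n + 3) ≤ 8/n.
We need 8/n < ϵ, i.e. n > 8/ϵ.
Take K = 8/ϵ. If n > K then |8/(n + 3)| ≤ 8/n < ϵ.

K = 8/ϵ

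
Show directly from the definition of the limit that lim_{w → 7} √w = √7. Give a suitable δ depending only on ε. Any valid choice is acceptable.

δ = min(7, √7·ε)

Fix ε > 0. We want δ > 0 such that 0 < |w − 7| < δ implies |√w − √7| < ε.
Multiplying by the conjugate, |√w − √7| = |w − 7|/(√w + √7).
Restrict δ ≤ 7 so that |w − 7| < 7 forces w > 0, and then √w + √7 > √7.
Hence |√w − √7| < |w − 7|/√7, which is < ε once |w − 7| < √7·ε.
Take δ = min(7, √7·ε). If 0 < |w − 7| < δ then w > 0 and |√w − √7| < |w − 7|/√7 < ε.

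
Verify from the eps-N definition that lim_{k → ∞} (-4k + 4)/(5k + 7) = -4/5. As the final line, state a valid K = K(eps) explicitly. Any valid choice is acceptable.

K = (48/25)/eps

Let eps > 0. For k ≥ 1, |(-4k + 4)/(5k + 7) + 4/5| = |48|/(5(5k + 7)) = 48/(5(5k + 7)).
Since 5k + 7 ≥ 5k for k ≥ 1, this is ≤ 48/(5·5k) = (48/25)/k.
So |(-4k + 4)/(5k + 7) + 4/5| < eps whenever k > (48/25)/eps.
Take K = (48/25)/eps. If k > K then |(-4k + 4)/(5k + 7) + 4/5| ≤ (48/25)/k < eps.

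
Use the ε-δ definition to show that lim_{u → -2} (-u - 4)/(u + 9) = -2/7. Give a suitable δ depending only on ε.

δ = min(7/2, (49/10)ε)

Let ε > 0. We want δ > 0 with 0 < |u + 2| < δ ⇒ |(-u - 4)/(u + 9) + 2/7| < ε.
Combining over a common denominator, (-u - 4)/(u + 9) + 2/7 = [(-u - 4)·7 − (-2)·(u + 9)] / [7·(u + 9)] = -5(u + 2) / (7(u + 9)).
So |(-u - 4)/(u + 9) + 2/7| = 5|u + 2| / (7·|u + 9|).
Require δ ≤ 7/2, so |u + 9| ≥ |7| − |u + 2| > 7 − 7/2 = 7/2.
Hence |(-u - 4)/(u + 9) + 2/7| < 5|u + 2|/(7·(7/2)) = (10/49)|u + 2|, which is < ε once |u + 2| < (49/10)ε.
Take δ = min(7/2, (49/10)ε). Then 0 < |u + 2| < δ forces both bounds, so |(-u - 4)/(u + 9) + 2/7| < ε.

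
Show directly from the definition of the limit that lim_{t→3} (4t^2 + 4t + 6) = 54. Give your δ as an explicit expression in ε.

δ = min(2, ε/36)

Fix ε > 0. We want δ > 0 such that 0 < |t − 3| < δ implies |(4t^2 + 4t + 6) − 54| < ε.
(4t^2 + 4t + 6) − 54 = 4t^2 + 4t - 48 = (t − 3)(4t + 16).
So |(4t^2 + 4t + 6) − 54| = |t − 3|·|4t + 16|.
Assume first that |t − 3| < 2, so |t| < 5. Then |4t + 16| ≤ 4·5 + 16 = 36.
Hence |(4t^2 + 4t + 6) − 54| ≤ 36|t − 3| < ε provided |t − 3| < ε/36.
Take δ = min(2, ε/36). Then 0 < |t − 3| < δ gives both |t − 3| < 2 and |t − 3| < ε/36, so |(4t^2 + 4t + 6) − 54| < ε.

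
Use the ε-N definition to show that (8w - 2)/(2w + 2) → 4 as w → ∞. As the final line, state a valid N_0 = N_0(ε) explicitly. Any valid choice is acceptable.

Let ε > 0. We seek N_0 > 0 such that w > N_0 implies |(8w - 2)/(2w + 2) − 4| < ε.
(8w - 2)/(2w + 2) − 4 = (2(8w - 2) − 8(2w + 2)) / (2(2w + 2)) = -20/(2(2w + 2)).
For w > 0 we have 2w + 2 > 2w, so |(8w - 2)/(2w + 2) − 4| = 20/(2(2w + 2)) < 20/(2·2w) = 5/w.
Thus |(8w - 2)/(2w + 2) − 4| < ε whenever w > 5/ε.
Take N_0 = 5/ε. If w > N_0 then |(8w - 2)/(2w + 2) − 4| < 5/w < ε.

N_0 = 5/ε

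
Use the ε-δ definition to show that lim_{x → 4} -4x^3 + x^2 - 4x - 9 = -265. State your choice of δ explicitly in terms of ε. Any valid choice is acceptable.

Let ε > 0. We want δ > 0 such that 0 < |x − 4| < δ implies |(-4x^3 + x^2 - 4x - 9) + 265| < ε.
(-4x^3 + x^2 - 4x - 9) + 265 = -4x^3 + x^2 - 4x + 256 = (x − 4)(-4x^2 - 15x - 64).
So |(-4x^3 + x^2 - 4x - 9) + 265| = |x − 4|·|-4x^2 - 15x - 64|.
Require δ ≤ 1. Then |x − 4| < 1 gives |x| < 5, and by the triangle inequality |-4x^2 - 15x - 64| ≤ 4·5^2 + 15·5 + 64 = 239.
Hence |(-4x^3 + x^2 - 4x - 9) + 265| ≤ 239|x − 4| < ε provided |x − 4| < ε/239.
Choosing δ = min(1, ε/239) ensures both conditions, hence |(-4x^3 + x^2 - 4x - 9) + 265| < ε.

δ = min(1, ε/239)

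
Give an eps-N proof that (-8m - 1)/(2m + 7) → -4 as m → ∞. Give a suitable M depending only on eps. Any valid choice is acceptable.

Let eps > 0 be given. For m ≥ 1, |(-8m - 1)/(2m + 7) + 4| = |54|/(2(2m + 7)) = 54/(2(2m + 7)).
Since 2m + 7 ≥ 2m for m ≥ 1, this is ≤ 54/(2·2m) = (27/2)/m.
So |(-8m - 1)/(2m + 7) + 4| < eps whenever m > (27/2)/eps.
Take M = (27/2)/eps. If m > M then |(-8m - 1)/(2m + 7) + 4| ≤ (27/2)/m < eps.

M = (27/2)/eps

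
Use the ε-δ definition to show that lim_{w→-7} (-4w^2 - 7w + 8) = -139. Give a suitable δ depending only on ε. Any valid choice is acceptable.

δ = min(1, ε/53)

Let ε > 0 be given. We want δ > 0 such that 0 < |w + 7| < δ implies |(-4w^2 - 7w + 8) + 139| < ε.
(-4w^2 - 7w + 8) + 139 = -4w^2 - 7w + 147 = (w + 7)(-4w + 21).
So |(-4w^2 - 7w + 8) + 139| = |w + 7|·|-4w + 21|.
Assume first that |w + 7| < 1, so |w| < 8. Then |-4w + 21| ≤ 4·8 + 21 = 53.
Hence |(-4w^2 - 7w + 8) + 139| ≤ 53|w + 7| < ε provided |w + 7| < ε/53.
Choosing δ = min(1, ε/53) ensures both conditions, hence |(-4w^2 - 7w + 8) + 139| < ε.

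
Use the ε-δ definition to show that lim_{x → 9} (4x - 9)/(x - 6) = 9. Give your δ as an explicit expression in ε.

δ = min(3/2, (3/10)ε)

Let ε > 0 be given. We want δ > 0 with 0 < |x − 9| < δ ⇒ |(4x - 9)/(x - 6) − 9| < ε.
Combining over a common denominator, (4x - 9)/(x - 6) − 9 = [(4x - 9)·3 − 27·(x - 6)] / [3·(x - 6)] = -15(x − 9) / (3(x - 6)).
So |(4x - 9)/(x - 6) − 9| = 15|x − 9| / (3·|x − 6|).
Restrict δ ≤ 3/2. Then |x − 9| < 3/2 gives |x − 6| = |(x − 9) + 3| ≥ 3 − 3/2 = 3/2.
Hence |(4x - 9)/(x - 6) − 9| < 15|x − 9|/(3·(3/2)) = (10/3)|x − 9|, which is < ε once |x − 9| < (3/10)ε.
Take δ = min(3/2, (3/10)ε). Then 0 < |x − 9| < δ forces both bounds, so |(4x - 9)/(x - 6) − 9| < ε.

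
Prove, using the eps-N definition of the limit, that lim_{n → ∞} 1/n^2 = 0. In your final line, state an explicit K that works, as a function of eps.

K = (1/eps)^{1/2}

Fix eps > 0. For n ≥ 1, |1/n^2 − 0| = 1/n^2.
1/n^2 < eps ⇔ n^2 > 1/eps ⇔ n > (1/eps)^{1/2}.
Take K = (1/eps)^{1/2}. Then n > K implies 1/n^2 < eps.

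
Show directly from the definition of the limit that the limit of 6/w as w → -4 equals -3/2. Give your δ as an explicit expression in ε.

δ = min(2, (4/3)ε)

Let ε > 0 be given. We seek δ > 0 such that 0 < |w + 4| < δ implies |6/w + 3/2| < ε.
|6/w + 3/2| = 6·|-4 − w|/(4·|w|) = 6|w + 4|/(4|w|).
Restrict δ ≤ 2. Then |w + 4| < 2 gives |w| > 2, so 4|w| > 8.
Then |6/w + 3/2| < 6|w + 4|/8, which is < ε when |w + 4| < (4/3)ε.
Take δ = min(2, (4/3)ε). Then 0 < |w + 4| < δ gives both |w + 4| < 2 and |w + 4| < (4/3)ε, so |6/w + 3/2| < ε.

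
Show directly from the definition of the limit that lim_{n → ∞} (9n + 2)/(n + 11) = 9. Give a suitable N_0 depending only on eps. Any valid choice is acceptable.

N_0 = 97/eps

Fix eps > 0. For n ≥ 1, |(9n + 2)/(n + 11) − 9| = |-97|/((n + 11)) = 97/((n + 11)).
Since n + 11 ≥ n for n ≥ 1, this is ≤ 97/(n) = 97/n.
So |(9n + 2)/(n + 11) − 9| < eps whenever n > 97/eps.
Take N_0 = 97/eps. If n > N_0 then |(9n + 2)/(n + 11) − 9| ≤ 97/n < eps.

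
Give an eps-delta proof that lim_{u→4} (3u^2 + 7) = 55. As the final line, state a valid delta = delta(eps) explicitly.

delta = min(2, eps/30)

Let eps > 0. We want delta > 0 such that 0 < |u − 4| < delta implies |(3u^2 + 7) − 55| < eps.
(3u^2 + 7) − 55 = 3u^2 - 48 = (u − 4)(3u + 12).
So |(3u^2 + 7) − 55| = |u − 4|·|3u + 12|.
Assume first that |u − 4| < 2, so |u| < 6. Then |3u + 12| ≤ 3·6 + 12 = 30.
Hence |(3u^2 + 7) − 55| ≤ 30|u − 4| < eps provided |u − 4| < eps/30.
Choosing delta = min(2, eps/30) ensures both conditions, hence |(3u^2 + 7) − 55| < eps.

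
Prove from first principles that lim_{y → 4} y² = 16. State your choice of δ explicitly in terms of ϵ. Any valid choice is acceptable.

Fix ϵ > 0. We seek δ > 0 with 0 < |y − 4| < δ ⇒ |y² − 16| < ϵ.
Factor: y² − 16 = (y − 4)(y + 4), so |y² − 16| = |y − 4|·|y + 4|.
Restrict δ ≤ 1. Then |y − 4| < 1 gives |y| < 5, so by the triangle inequality |y + 4| ≤ 5 + 4 = 9.
Hence |y² − 16| ≤ 9|y − 4|, which is < ϵ once |y − 4| < ϵ/9.
Take δ = min(1, ϵ/9). If 0 < |y − 4| < δ then both bounds hold and |y² − 16| ≤ 9|y − 4| < 9·(ϵ/9) = ϵ.

δ = min(1, ϵ/9)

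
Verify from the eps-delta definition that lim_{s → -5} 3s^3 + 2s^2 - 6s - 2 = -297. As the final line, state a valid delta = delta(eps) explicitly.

delta = min(2, eps/297)

Fix eps > 0. We want delta > 0 such that 0 < |s + 5| < delta implies |(3s^3 + 2s^2 - 6s - 2) + 297| < eps.
(3s^3 + 2s^2 - 6s - 2) + 297 = 3s^3 + 2s^2 - 6s + 295 = (s + 5)(3s^2 - 13s + 59).
So |(3s^3 + 2s^2 - 6s - 2) + 297| = |s + 5|·|3s^2 - 13s + 59|.
Assume first that |s + 5| < 2, so |s| < 7. Then |3s^2 - 13s + 59| ≤ 3·7^2 + 13·7 + 59 = 297.
Hence |(3s^3 + 2s^2 - 6s - 2) + 297| ≤ 297|s + 5| < eps provided |s + 5| < eps/297.
Take delta = min(2, eps/297). Then 0 < |s + 5| < delta gives both |s + 5| < 2 and |s + 5| < eps/297, so |(3s^3 + 2s^2 - 6s - 2) + 297| < eps.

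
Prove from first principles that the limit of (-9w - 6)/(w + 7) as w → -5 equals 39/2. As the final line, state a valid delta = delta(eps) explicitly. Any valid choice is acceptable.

Let eps > 0. We want delta > 0 with 0 < |w + 5| < delta ⇒ |(-9w - 6)/(w + 7) − (39/2)| < eps.
Combining over a common denominator, (-9w - 6)/(w + 7) − (39/2) = [(-9w - 6)·2 − 39·(w + 7)] / [2·(w + 7)] = -57(w + 5) / (2(w + 7)).
So |(-9w - 6)/(w + 7) − (39/2)| = 57|w + 5| / (2·|w + 7|).
Require delta ≤ 1, so |w + 7| ≥ |2| − |w + 5| > 2 − 1 = 1.
Hence |(-9w - 6)/(w + 7) − (39/2)| < 57|w + 5|/(2·1) = (57/2)|w + 5|, which is < eps once |w + 5| < (2/57)eps.
Take delta = min(1, (2/57)eps). Then 0 < |w + 5| < delta forces both bounds, so |(-9w - 6)/(w + 7) − (39/2)| < eps.

delta = min(1, (2/57)eps)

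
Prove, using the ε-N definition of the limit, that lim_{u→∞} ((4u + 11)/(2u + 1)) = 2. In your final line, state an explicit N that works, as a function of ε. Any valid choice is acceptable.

N = (9/2)/ε

Let ε > 0. We seek N > 0 such that u > N implies |(4u + 11)/(2u + 1) − 2| < ε.
(4u + 11)/(2u + 1) − 2 = (2(4u + 11) − 4(2u + 1)) / (2(2u + 1)) = 18/(2(2u + 1)).
For u > 0 we have 2u + 1 > 2u, so |(4u + 11)/(2u + 1) − 2| = 18/(2(2u + 1)) < 18/(2·2u) = (9/2)/u.
Thus |(4u + 11)/(2u + 1) − 2| < ε whenever u > (9/2)/ε.
Take N = (9/2)/ε. If u > N then |(4u + 11)/(2u + 1) − 2| < (9/2)/u < ε.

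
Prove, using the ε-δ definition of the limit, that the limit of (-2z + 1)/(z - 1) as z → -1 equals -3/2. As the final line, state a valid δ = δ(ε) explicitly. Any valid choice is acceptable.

Fix ε > 0. We want δ > 0 with 0 < |z + 1| < δ ⇒ |(-2z + 1)/(z - 1) + 3/2| < ε.
Combining over a common denominator, (-2z + 1)/(z - 1) + 3/2 = [(-2z + 1)·(-2) − 3·(z - 1)] / [(-2)·(z - 1)] = 1(z + 1) / ((-2)(z - 1)).
So |(-2z + 1)/(z - 1) + 3/2| = |z + 1| / (2·|z − 1|).
Restrict δ ≤ 1. Then |z + 1| < 1 gives |z − 1| = |(z + 1) + (-2)| ≥ 2 − 1 = 1.
Hence |(-2z + 1)/(z - 1) + 3/2| < |z + 1|/(2·1) = (1/2)|z + 1|, which is < ε once |z + 1| < 2ε.
Take δ = min(1, 2ε). Then 0 < |z + 1| < δ forces both bounds, so |(-2z + 1)/(z - 1) + 3/2| < ε.

δ = min(1, 2ε)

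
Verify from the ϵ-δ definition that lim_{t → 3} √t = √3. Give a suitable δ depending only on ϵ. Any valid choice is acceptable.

δ = min(3, √3·ϵ)

Suppose ϵ > 0. We want δ > 0 such that 0 < |t − 3| < δ implies |√t − √3| < ϵ.
Rationalise: √t − √3 = (t − 3)/(√t + √3), so |√t − √3| = |t − 3|/(√t + √3).
Restrict δ ≤ 3 so that |t − 3| < 3 forces t > 0, and then √t + √3 > √3.
Hence |√t − √3| < |t − 3|/√3, which is < ϵ once |t − 3| < √3·ϵ.
Take δ = min(3, √3·ϵ). If 0 < |t − 3| < δ then t > 0 and |√t − √3| < |t − 3|/√3 < ϵ.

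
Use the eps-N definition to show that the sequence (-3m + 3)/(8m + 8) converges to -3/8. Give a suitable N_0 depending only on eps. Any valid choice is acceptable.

Fix eps > 0. For m ≥ 1, |(-3m + 3)/(8m + 8) + 3/8| = |48|/(8(8m + 8)) = 48/(8(8m + 8)).
Since 8m + 8 ≥ 8m for m ≥ 1, this is ≤ 48/(8·8m) = (3/4)/m.
So |(-3m + 3)/(8m + 8) + 3/8| < eps whenever m > (3/4)/eps.
Take N_0 = (3/4)/eps. If m > N_0 then |(-3m + 3)/(8m + 8) + 3/8| ≤ (3/4)/m < eps.

N_0 = (3/4)/eps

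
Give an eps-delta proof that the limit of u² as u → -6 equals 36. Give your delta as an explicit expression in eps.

Fix eps > 0. We seek delta > 0 with 0 < |u + 6| < delta ⇒ |u² − 36| < eps.
Factor: u² − 36 = (u + 6)(u - 6), so |u² − 36| = |u + 6|·|u - 6|.
Restrict delta ≤ 1. Then |u + 6| < 1 gives |u| < 7, so by the triangle inequality |u - 6| ≤ 7 + 6 = 13.
Hence |u² − 36| ≤ 13|u + 6|, which is < eps once |u + 6| < eps/13.
Take delta = min(1, eps/13). If 0 < |u + 6| < delta then both bounds hold and |u² − 36| ≤ 13|u + 6| < 13·(eps/13) = eps.

delta = min(1, eps/13)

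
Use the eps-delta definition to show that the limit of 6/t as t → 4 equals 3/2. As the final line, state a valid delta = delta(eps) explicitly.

Fix eps > 0. We seek delta > 0 such that 0 < |t − 4| < delta implies |6/t − (3/2)| < eps.
|6/t − (3/2)| = 6·|4 − t|/(4·|t|) = 6|t − 4|/(4|t|).
Require delta ≤ 2 so that |t| > 4 − 2 = 2, hence 4|t| > 8.
Then |6/t − (3/2)| < 6|t − 4|/8, which is < eps when |t − 4| < (4/3)eps.
Take delta = min(2, (4/3)eps). Then 0 < |t − 4| < delta gives both |t − 4| < 2 and |t − 4| < (4/3)eps, so |6/t − (3/2)| < eps.

delta = min(2, (4/3)eps)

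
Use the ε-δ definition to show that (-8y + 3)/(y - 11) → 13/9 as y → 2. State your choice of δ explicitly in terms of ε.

δ = min(9/2, (81/170)ε)

Let ε > 0 be given. We want δ > 0 with 0 < |y − 2| < δ ⇒ |(-8y + 3)/(y - 11) − (13/9)| < ε.
Combining over a common denominator, (-8y + 3)/(y - 11) − (13/9) = [(-8y + 3)·(-9) − (-13)·(y - 11)] / [(-9)·(y - 11)] = 85(y − 2) / ((-9)(y - 11)).
So |(-8y + 3)/(y - 11) − (13/9)| = 85|y − 2| / (9·|y − 11|).
Restrict δ ≤ 9/2. Then |y − 2| < 9/2 gives |y − 11| = |(y − 2) + (-9)| ≥ 9 − 9/2 = 9/2.
Hence |(-8y + 3)/(y - 11) − (13/9)| < 85|y − 2|/(9·(9/2)) = (170/81)|y − 2|, which is < ε once |y − 2| < (81/170)ε.
Take δ = min(9/2, (81/170)ε). Then 0 < |y − 2| < δ forces both bounds, so |(-8y + 3)/(y - 11) − (13/9)| < ε.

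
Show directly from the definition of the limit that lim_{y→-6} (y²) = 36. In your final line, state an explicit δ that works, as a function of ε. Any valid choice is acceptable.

δ = min(1, ε/13)

Suppose ε > 0. We seek δ > 0 with 0 < |y + 6| < δ ⇒ |y² − 36| < ε.
Factor: y² − 36 = (y + 6)(y - 6), so |y² − 36| = |y + 6|·|y - 6|.
Restrict δ ≤ 1. Then |y + 6| < 1 gives |y| < 7, so by the triangle inequality |y - 6| ≤ 7 + 6 = 13.
Hence |y² − 36| ≤ 13|y + 6|, which is < ε once |y + 6| < ε/13.
Take δ = min(1, ε/13). If 0 < |y + 6| < δ then both bounds hold and |y² − 36| ≤ 13|y + 6| < 13·(ε/13) = ε.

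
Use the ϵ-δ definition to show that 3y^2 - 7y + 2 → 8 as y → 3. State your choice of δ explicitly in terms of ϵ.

Fix ϵ > 0. We want δ > 0 such that 0 < |y − 3| < δ implies |(3y^2 - 7y + 2) − 8| < ϵ.
(3y^2 - 7y + 2) − 8 = 3y^2 - 7y - 6 = (y − 3)(3y + 2).
So |(3y^2 - 7y + 2) − 8| = |y − 3|·|3y + 2|.
Require δ ≤ 1. Then |y − 3| < 1 gives |y| < 4, and by the triangle inequality |3y + 2| ≤ 3·4 + 2 = 14.
Hence |(3y^2 - 7y + 2) − 8| ≤ 14|y − 3| < ϵ provided |y − 3| < ϵ/14.
Choosing δ = min(1, ϵ/14) ensures both conditions, hence |(3y^2 - 7y + 2) − 8| < ϵ.

δ = min(1, ϵ/14)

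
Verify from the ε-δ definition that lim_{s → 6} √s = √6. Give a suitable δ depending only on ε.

Suppose ε > 0. We want δ > 0 such that 0 < |s − 6| < δ implies |√s − √6| < ε.
Rationalise: √s − √6 = (s − 6)/(√s + √6), so |√s − √6| = |s − 6|/(√s + √6).
Restrict δ ≤ 6 so that |s − 6| < 6 forces s > 0, and then √s + √6 > √6.
Hence |√s − √6| < |s − 6|/√6, which is < ε once |s − 6| < √6·ε.
Take δ = min(6, √6·ε). If 0 < |s − 6| < δ then s > 0 and |√s − √6| < |s − 6|/√6 < ε.

δ = min(6, √6·ε)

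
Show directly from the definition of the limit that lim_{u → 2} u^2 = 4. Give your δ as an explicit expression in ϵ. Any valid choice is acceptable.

δ = min(2, ϵ/6)

Let ϵ > 0. We seek δ > 0 with 0 < |u − 2| < δ ⇒ |u^2 − 4| < ϵ.
Factor: u^2 − 4 = (u − 2)(u + 2), so |u^2 − 4| = |u − 2|·|u + 2|.
Restrict δ ≤ 2. Then |u − 2| < 2 gives |u| < 4, so by the triangle inequality |u + 2| ≤ 4 + 2 = 6.
Hence |u^2 − 4| ≤ 6|u − 2|, which is < ϵ once |u − 2| < ϵ/6.
Take δ = min(2, ϵ/6). If 0 < |u − 2| < δ then both bounds hold and |u^2 − 4| ≤ 6|u − 2| < 6·(ϵ/6) = ϵ.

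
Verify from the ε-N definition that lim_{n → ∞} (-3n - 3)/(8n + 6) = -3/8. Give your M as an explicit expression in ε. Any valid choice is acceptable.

Fix ε > 0. For n ≥ 1, |(-3n - 3)/(8n + 6) + 3/8| = |-6|/(8(8n + 6)) = 6/(8(8n + 6)).
Since 8n + 6 ≥ 8n for n ≥ 1, this is ≤ 6/(8·8n) = (3/32)/n.
So |(-3n - 3)/(8n + 6) + 3/8| < ε whenever n > (3/32)/ε.
Take M = (3/32)/ε. If n > M then |(-3n - 3)/(8n + 6) + 3/8| ≤ (3/32)/n < ε.

M = (3/32)/ε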